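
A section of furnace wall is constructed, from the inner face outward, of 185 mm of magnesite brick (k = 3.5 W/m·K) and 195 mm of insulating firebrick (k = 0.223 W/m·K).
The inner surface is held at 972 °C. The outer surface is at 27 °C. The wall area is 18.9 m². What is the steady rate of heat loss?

Q ≈ 19300 W

Series thermal resistances:
R_magnesite brick = L/(kA) = 0.185/(3.5×18.9) = 0.002797 K/W
R_insulating firebrick = L/(kA) = 0.195/(0.223×18.9) = 0.04627 K/W
R_total = 0.04906 K/W
Q = ΔT / R_total = 945 / 0.04906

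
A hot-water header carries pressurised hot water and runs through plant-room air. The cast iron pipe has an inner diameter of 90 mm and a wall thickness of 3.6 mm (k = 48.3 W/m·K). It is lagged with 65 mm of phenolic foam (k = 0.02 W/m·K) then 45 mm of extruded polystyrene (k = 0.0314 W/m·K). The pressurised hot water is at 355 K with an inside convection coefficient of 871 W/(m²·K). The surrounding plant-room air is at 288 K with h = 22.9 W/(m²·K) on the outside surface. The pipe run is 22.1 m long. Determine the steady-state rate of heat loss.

Radial resistances (cylindrical: R_cond = ln(r_o/r_i)/(2πkL), R_conv = 1/(h·2πrL)):
R_inner film = 1/(h_i·2πr₁L) = 1/(871×2π×0.045×22.1) = 1.837×10^-4 K/W
R_cast iron pipe wall = ln(48.6/45)/(2π×48.3×22.1) = 1.147×10^-5 K/W
R_phenolic foam = ln(113.6/48.6)/(2π×0.02×22.1) = 0.3057 K/W
R_extruded polystyrene = ln(158.6/113.6)/(2π×0.0314×22.1) = 0.07653 K/W
R_outer film = 1/(h_o·2πr_oL) = 1/(22.9×2π×0.1586×22.1) = 0.001983 K/W
R_total = 0.3844 K/W
Q = ΔT/R_total = 67/0.3844

Q ≈ 174 W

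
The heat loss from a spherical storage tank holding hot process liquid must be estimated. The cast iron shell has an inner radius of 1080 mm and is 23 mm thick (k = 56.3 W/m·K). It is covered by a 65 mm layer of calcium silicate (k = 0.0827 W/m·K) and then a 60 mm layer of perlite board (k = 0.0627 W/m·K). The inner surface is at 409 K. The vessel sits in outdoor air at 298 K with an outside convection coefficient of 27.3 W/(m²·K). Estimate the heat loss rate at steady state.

Each spherical layer contributes R = (1/r_i − 1/r_o)/(4πk):
R_cast iron shell = (1/1.08 − 1/1.103)/(4π×56.3) = 2.729×10^-5 K/W
R_calcium silicate = (1/1.103 − 1/1.168)/(4π×0.0827) = 0.04855 K/W
R_perlite board = (1/1.168 − 1/1.228)/(4π×0.0627) = 0.05309 K/W
R_outer film = 1/(h·4πr_o²) = 1/(27.3×4π×1.228²) = 0.001933 K/W
R_total = 0.1036 K/W
Q = ΔT/R_total = 111/0.1036

Q ≈ 1070 W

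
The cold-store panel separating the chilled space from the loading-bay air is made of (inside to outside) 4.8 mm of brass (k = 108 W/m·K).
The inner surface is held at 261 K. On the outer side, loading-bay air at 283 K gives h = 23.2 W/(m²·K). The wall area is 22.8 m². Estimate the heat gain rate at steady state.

Series thermal resistances:
R_brass = L/(kA) = 0.0048/(108×22.8) = 1.949×10^-6 K/W
R_outer film = 1/(h_o·A) = 1/(23.2×22.8) = 0.001891 K/W
R_total = 0.001892 K/W
Q = ΔT / R_total = 22 / 0.001892

Q ≈ 11600 W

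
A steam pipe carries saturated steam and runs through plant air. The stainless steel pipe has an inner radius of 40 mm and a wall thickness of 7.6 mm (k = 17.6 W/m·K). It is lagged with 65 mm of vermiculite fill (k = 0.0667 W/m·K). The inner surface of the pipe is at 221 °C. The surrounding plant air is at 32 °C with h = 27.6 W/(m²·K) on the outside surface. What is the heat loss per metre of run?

For a radial system each layer contributes R = ln(r_out/r_in)/(2πkL); films add R = 1/(hA).
R_stainless steel pipe wall = ln(47.6/40)/(2π×17.6×1) = 0.001573 K/W
R_vermiculite fill = ln(112.6/47.6)/(2π×0.0667×1) = 2.054 K/W
R_outer film = 1/(h_o·2πr_oL) = 1/(27.6×2π×0.1126×1) = 0.05121 K/W
R_total = 2.107 K/W
Q = ΔT/R_total = 189/2.107

q′ ≈ 89.7 W/m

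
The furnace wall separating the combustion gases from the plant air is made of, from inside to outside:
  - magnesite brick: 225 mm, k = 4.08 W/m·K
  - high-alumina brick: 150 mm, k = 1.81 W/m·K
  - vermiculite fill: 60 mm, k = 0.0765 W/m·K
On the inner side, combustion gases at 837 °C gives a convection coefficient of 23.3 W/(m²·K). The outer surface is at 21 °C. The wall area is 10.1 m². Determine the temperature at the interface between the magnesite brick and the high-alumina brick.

T ≈ 754 °C

Model the wall as resistances in series:
R_inner film = 1/(h_i·A) = 1/(23.3×10.1) = 0.004249 K/W
R_magnesite brick = L/(kA) = 0.225/(4.08×10.1) = 0.00546 K/W
R_high-alumina brick = L/(kA) = 0.15/(1.81×10.1) = 0.008205 K/W
R_vermiculite fill = L/(kA) = 0.06/(0.0765×10.1) = 0.07765 K/W
R_total = 0.09557 K/W;  Q = ΔT/R_total = 816/0.09557 = 8538 W
T_interface = T_inner − Q·ΣR(inner→interface) = 837 − 8540×0.009709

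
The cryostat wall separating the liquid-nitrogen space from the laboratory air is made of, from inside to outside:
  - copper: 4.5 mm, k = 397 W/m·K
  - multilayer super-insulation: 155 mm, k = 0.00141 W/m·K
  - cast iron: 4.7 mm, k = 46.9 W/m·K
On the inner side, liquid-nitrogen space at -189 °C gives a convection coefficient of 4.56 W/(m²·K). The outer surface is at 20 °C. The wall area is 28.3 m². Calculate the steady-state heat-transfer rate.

Treating each layer as a thermal resistance in series:
R_inner film = 1/(h_i·A) = 1/(4.56×28.3) = 0.007749 K/W
R_copper = L/(kA) = 0.0045/(397×28.3) = 4.005×10^-7 K/W
R_multilayer super-insulation = L/(kA) = 0.155/(0.00141×28.3) = 3.884 K/W
R_cast iron = L/(kA) = 0.0047/(46.9×28.3) = 3.541×10^-6 K/W
R_total = 3.892 K/W
Q = ΔT / R_total = 209 / 3.892

Q ≈ 53.7 W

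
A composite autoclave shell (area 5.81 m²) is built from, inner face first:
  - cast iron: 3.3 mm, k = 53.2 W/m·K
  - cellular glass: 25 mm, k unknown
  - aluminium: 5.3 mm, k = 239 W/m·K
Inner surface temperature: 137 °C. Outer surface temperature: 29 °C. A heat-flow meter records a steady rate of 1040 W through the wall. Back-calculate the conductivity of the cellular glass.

Series thermal resistances:
R_cast iron = L/(kA) = 0.0033/(53.2×5.81) = 1.068×10^-5 K/W
R_aluminium = L/(kA) = 0.0053/(239×5.81) = 3.817×10^-6 K/W
Sum of known resistances R_other = 1.449×10^-5 K/W
Total R = ΔT/Q = 108/1040 = 0.1038 K/W
R_cellular glass = R_total − R_other = 0.1038 K/W
k = L/(R·A) = 0.025/(0.1038×5.81)

k ≈ 0.0414 W/(m·K)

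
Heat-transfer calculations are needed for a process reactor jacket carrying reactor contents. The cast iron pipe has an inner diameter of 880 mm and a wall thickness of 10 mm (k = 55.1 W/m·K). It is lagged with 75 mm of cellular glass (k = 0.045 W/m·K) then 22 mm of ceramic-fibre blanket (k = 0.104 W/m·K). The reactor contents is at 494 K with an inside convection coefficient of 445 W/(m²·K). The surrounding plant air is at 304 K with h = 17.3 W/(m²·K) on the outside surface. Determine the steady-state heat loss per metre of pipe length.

q′ ≈ 304 W/m

Per-layer cylindrical resistances, series-summed:
R_inner film = 1/(h_i·2πr₁L) = 1/(445×2π×0.44×1) = 8.128×10^-4 K/W
R_cast iron pipe wall = ln(450/440)/(2π×55.1×1) = 6.491×10^-5 K/W
R_cellular glass = ln(525/450)/(2π×0.045×1) = 0.5452 K/W
R_ceramic-fibre blanket = ln(547/525)/(2π×0.104×1) = 0.06282 K/W
R_outer film = 1/(h_o·2πr_oL) = 1/(17.3×2π×0.547×1) = 0.01682 K/W
R_total = 0.6257 K/W
Q = ΔT/R_total = 190/0.6257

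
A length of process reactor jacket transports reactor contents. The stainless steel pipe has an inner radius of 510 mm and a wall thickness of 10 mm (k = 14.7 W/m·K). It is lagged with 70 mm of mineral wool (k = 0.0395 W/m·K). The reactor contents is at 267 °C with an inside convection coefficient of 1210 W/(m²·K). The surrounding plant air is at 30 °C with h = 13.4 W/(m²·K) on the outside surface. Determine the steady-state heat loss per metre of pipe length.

q′ ≈ 448 W/m

Treating each annulus and film as a series resistance:
R_inner film = 1/(h_i·2πr₁L) = 1/(1210×2π×0.51×1) = 2.579×10^-4 K/W
R_stainless steel pipe wall = ln(520/510)/(2π×14.7×1) = 2.102×10^-4 K/W
R_mineral wool = ln(590/520)/(2π×0.0395×1) = 0.5089 K/W
R_outer film = 1/(h_o·2πr_oL) = 1/(13.4×2π×0.59×1) = 0.02013 K/W
R_total = 0.5295 K/W
Q = ΔT/R_total = 237/0.5295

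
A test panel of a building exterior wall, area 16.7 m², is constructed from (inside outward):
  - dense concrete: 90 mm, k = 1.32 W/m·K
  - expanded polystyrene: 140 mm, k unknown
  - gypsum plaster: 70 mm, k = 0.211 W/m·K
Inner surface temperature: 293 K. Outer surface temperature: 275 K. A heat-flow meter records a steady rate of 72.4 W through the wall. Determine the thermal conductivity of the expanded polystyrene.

k ≈ 0.0373 W/(m·K)

Series thermal resistances:
R_dense concrete = L/(kA) = 0.09/(1.32×16.7) = 0.004083 K/W
R_gypsum plaster = L/(kA) = 0.07/(0.211×16.7) = 0.01987 K/W
Sum of known resistances R_other = 0.02395 K/W
Total R = ΔT/Q = 18/72.4 = 0.2486 K/W
R_expanded polystyrene = R_total − R_other = 0.2247 K/W
k = L/(R·A) = 0.14/(0.2247×16.7)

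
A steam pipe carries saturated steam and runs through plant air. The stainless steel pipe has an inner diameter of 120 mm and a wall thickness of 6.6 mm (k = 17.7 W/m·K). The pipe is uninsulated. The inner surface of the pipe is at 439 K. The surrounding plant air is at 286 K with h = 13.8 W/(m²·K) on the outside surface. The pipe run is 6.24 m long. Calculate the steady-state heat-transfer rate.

Per-layer cylindrical resistances, series-summed:
R_stainless steel pipe wall = ln(66.6/60)/(2π×17.7×6.24) = 1.504×10^-4 K/W
R_outer film = 1/(h_o·2πr_oL) = 1/(13.8×2π×0.0666×6.24) = 0.02775 K/W
R_total = 0.0279 K/W
Q = ΔT/R_total = 153/0.0279

Q ≈ 5480 W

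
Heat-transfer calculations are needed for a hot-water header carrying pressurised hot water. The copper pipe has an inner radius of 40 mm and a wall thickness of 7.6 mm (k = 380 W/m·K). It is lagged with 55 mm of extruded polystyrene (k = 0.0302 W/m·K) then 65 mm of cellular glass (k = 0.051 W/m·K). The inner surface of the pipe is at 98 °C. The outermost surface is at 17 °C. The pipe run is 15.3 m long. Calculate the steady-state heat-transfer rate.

Per-layer cylindrical resistances, series-summed:
R_copper pipe wall = ln(47.6/40)/(2π×380×15.3) = 4.762×10^-6 K/W
R_extruded polystyrene = ln(102.6/47.6)/(2π×0.0302×15.3) = 0.2645 K/W
R_cellular glass = ln(167.6/102.6)/(2π×0.051×15.3) = 0.1001 K/W
R_total = 0.3646 K/W
Q = ΔT/R_total = 81/0.3646

Q ≈ 222 W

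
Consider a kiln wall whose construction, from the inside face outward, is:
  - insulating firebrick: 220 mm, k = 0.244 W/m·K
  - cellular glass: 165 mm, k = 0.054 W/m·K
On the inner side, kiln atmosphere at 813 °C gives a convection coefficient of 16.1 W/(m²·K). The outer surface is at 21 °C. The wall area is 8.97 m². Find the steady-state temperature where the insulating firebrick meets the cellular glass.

T ≈ 623 °C

Model the wall as resistances in series:
R_inner film = 1/(h_i·A) = 1/(16.1×8.97) = 0.006924 K/W
R_insulating firebrick = L/(kA) = 0.22/(0.244×8.97) = 0.1005 K/W
R_cellular glass = L/(kA) = 0.165/(0.054×8.97) = 0.3406 K/W
R_total = 0.4481 K/W;  Q = ΔT/R_total = 792/0.4481 = 1768 W
T_interface = T_inner − Q·ΣR(inner→interface) = 813 − 1770×0.1074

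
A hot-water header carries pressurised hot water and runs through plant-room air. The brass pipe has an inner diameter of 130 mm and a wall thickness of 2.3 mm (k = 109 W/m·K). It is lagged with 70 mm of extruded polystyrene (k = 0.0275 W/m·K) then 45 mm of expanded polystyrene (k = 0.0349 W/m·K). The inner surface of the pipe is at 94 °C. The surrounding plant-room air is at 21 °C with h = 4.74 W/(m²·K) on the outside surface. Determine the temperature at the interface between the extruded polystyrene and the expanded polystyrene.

Treating each annulus and film as a series resistance:
R_brass pipe wall = ln(67.3/65)/(2π×109×1) = 5.077×10^-5 K/W
R_extruded polystyrene = ln(137.3/67.3)/(2π×0.0275×1) = 4.127 K/W
R_expanded polystyrene = ln(182.3/137.3)/(2π×0.0349×1) = 1.293 K/W
R_outer film = 1/(h_o·2πr_oL) = 1/(4.74×2π×0.1823×1) = 0.1842 K/W
R_total = 5.604 K/W
Q = ΔT/R_total = 73/5.604
Q = 13 W/m
T_interface = T_inner − Q·ΣR(inner→interface) = 94 − 13×4.127

T ≈ 40.2 °C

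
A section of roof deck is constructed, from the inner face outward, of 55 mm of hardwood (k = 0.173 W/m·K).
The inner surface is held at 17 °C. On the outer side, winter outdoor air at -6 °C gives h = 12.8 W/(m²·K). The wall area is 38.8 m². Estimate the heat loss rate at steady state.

Q ≈ 2250 W

Using the resistance-network approach (series):
R_hardwood = L/(kA) = 0.055/(0.173×38.8) = 0.008194 K/W
R_outer film = 1/(h_o·A) = 1/(12.8×38.8) = 0.002014 K/W
R_total = 0.01021 K/W
Q = ΔT / R_total = 23 / 0.01021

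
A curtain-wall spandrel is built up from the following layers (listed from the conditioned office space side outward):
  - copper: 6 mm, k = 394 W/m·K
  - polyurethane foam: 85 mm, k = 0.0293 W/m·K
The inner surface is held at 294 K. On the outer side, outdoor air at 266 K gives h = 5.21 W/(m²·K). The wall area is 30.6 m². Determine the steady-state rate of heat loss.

Treating each layer as a thermal resistance in series:
R_copper = L/(kA) = 0.006/(394×30.6) = 4.977×10^-7 K/W
R_polyurethane foam = L/(kA) = 0.085/(0.0293×30.6) = 0.0948 K/W
R_outer film = 1/(h_o·A) = 1/(5.21×30.6) = 0.006273 K/W
R_total = 0.1011 K/W
Q = ΔT / R_total = 28 / 0.1011

Q ≈ 277 W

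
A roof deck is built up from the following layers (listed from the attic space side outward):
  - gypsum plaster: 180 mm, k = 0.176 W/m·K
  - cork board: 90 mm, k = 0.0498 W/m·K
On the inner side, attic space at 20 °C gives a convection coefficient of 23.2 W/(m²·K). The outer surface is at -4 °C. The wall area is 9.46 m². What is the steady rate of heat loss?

Series thermal resistances:
R_inner film = 1/(h_i·A) = 1/(23.2×9.46) = 0.004556 K/W
R_gypsum plaster = L/(kA) = 0.18/(0.176×9.46) = 0.1081 K/W
R_cork board = L/(kA) = 0.09/(0.0498×9.46) = 0.191 K/W
R_total = 0.3037 K/W
Q = ΔT / R_total = 24 / 0.3037

Q ≈ 79 W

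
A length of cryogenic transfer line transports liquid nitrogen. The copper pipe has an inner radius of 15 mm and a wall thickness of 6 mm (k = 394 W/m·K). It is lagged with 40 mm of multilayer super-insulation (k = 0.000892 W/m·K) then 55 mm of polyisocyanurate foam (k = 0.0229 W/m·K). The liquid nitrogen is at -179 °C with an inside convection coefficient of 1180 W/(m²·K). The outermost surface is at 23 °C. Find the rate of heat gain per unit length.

For a radial system each layer contributes R = ln(r_out/r_in)/(2πkL); films add R = 1/(hA).
R_inner film = 1/(h_i·2πr₁L) = 1/(1180×2π×0.015×1) = 0.008992 K/W
R_copper pipe wall = ln(21/15)/(2π×394×1) = 1.359×10^-4 K/W
R_multilayer super-insulation = ln(61/21)/(2π×0.000892×1) = 190.3 K/W
R_polyisocyanurate foam = ln(116/61)/(2π×0.0229×1) = 4.467 K/W
R_total = 194.7 K/W
Q = ΔT/R_total = 202/194.7

q′ ≈ 1.04 W/m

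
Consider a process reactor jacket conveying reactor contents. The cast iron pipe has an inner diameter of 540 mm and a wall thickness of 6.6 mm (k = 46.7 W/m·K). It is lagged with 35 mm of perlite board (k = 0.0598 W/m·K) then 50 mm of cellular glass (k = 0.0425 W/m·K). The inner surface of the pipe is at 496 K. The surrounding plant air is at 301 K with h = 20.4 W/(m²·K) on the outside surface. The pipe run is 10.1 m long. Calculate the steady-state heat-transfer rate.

Q ≈ 2200 W

Treating each annulus and film as a series resistance:
R_cast iron pipe wall = ln(276.6/270)/(2π×46.7×10.1) = 8.149×10^-6 K/W
R_perlite board = ln(311.6/276.6)/(2π×0.0598×10.1) = 0.0314 K/W
R_cellular glass = ln(361.6/311.6)/(2π×0.0425×10.1) = 0.05518 K/W
R_outer film = 1/(h_o·2πr_oL) = 1/(20.4×2π×0.3616×10.1) = 0.002136 K/W
R_total = 0.08872 K/W
Q = ΔT/R_total = 195/0.08872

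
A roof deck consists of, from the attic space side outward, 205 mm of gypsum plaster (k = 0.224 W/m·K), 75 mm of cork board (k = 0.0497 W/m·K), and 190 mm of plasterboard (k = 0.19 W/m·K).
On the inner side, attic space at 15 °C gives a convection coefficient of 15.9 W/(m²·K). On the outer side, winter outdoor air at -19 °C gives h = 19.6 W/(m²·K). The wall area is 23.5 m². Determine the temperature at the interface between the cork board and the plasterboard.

Series thermal resistances:
R_inner film = 1/(h_i·A) = 1/(15.9×23.5) = 0.002676 K/W
R_gypsum plaster = L/(kA) = 0.205/(0.224×23.5) = 0.03894 K/W
R_cork board = L/(kA) = 0.075/(0.0497×23.5) = 0.06422 K/W
R_plasterboard = L/(kA) = 0.19/(0.19×23.5) = 0.04255 K/W
R_outer film = 1/(h_o·A) = 1/(19.6×23.5) = 0.002171 K/W
R_total = 0.1506 K/W;  Q = ΔT/R_total = 34/0.1506 = 225.8 W
T_interface = T_inner − Q·ΣR(inner→interface) = 15 − 226×0.1058

T ≈ -8.9 °C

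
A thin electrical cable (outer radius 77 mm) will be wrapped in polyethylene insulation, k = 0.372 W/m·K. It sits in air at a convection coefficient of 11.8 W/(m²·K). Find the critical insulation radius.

For a cylinder r_cr = k/h = 0.372/11.8
r_cr = 31.5 mm; since the bare radius (77 mm) is above r_cr, any added insulation will reduce heat loss.

r_cr ≈ 31.5 mm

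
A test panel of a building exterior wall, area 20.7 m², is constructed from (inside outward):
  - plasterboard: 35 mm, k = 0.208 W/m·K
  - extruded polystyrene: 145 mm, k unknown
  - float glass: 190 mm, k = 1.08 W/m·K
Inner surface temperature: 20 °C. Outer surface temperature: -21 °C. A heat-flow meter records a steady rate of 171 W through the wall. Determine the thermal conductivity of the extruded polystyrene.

k ≈ 0.0314 W/(m·K)

Treating each layer as a thermal resistance in series:
R_plasterboard = L/(kA) = 0.035/(0.208×20.7) = 0.008129 K/W
R_float glass = L/(kA) = 0.19/(1.08×20.7) = 0.008499 K/W
Sum of known resistances R_other = 0.01663 K/W
Total R = ΔT/Q = 41/171 = 0.2398 K/W
R_extruded polystyrene = R_total − R_other = 0.2231 K/W
k = L/(R·A) = 0.145/(0.2231×20.7)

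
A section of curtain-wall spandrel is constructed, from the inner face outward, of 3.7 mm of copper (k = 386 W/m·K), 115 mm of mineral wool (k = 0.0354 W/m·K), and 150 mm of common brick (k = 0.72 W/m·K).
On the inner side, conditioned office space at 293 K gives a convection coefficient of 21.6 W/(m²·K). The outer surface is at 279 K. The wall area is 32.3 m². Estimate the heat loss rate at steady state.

Q ≈ 129 W

Treating each layer as a thermal resistance in series:
R_inner film = 1/(h_i·A) = 1/(21.6×32.3) = 0.001433 K/W
R_copper = L/(kA) = 0.0037/(386×32.3) = 2.968×10^-7 K/W
R_mineral wool = L/(kA) = 0.115/(0.0354×32.3) = 0.1006 K/W
R_common brick = L/(kA) = 0.15/(0.72×32.3) = 0.00645 K/W
R_total = 0.1085 K/W
Q = ΔT / R_total = 14 / 0.1085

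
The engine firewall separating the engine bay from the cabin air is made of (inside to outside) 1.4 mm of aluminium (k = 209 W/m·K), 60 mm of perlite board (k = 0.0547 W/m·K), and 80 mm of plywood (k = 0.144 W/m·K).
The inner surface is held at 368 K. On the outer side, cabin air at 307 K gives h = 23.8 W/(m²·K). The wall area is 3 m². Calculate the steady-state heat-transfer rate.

Q ≈ 108 W

Thermal resistances in series:
R_aluminium = L/(kA) = 0.0014/(209×3) = 2.233×10^-6 K/W
R_perlite board = L/(kA) = 0.06/(0.0547×3) = 0.3656 K/W
R_plywood = L/(kA) = 0.08/(0.144×3) = 0.1852 K/W
R_outer film = 1/(h_o·A) = 1/(23.8×3) = 0.01401 K/W
R_total = 0.5648 K/W
Q = ΔT / R_total = 61 / 0.5648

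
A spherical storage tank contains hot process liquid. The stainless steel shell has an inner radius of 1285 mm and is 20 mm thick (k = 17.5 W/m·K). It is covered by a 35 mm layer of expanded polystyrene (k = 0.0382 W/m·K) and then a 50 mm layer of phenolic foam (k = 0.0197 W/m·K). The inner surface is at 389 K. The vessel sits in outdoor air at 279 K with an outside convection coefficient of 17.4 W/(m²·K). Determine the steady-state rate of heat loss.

Q ≈ 721 W

For a spherical shell R = (1/r₁ − 1/r₂)/(4πk); film R = 1/(h·4πr²). In series:
R_stainless steel shell = (1/1.285 − 1/1.305)/(4π×17.5) = 5.423×10^-5 K/W
R_expanded polystyrene = (1/1.305 − 1/1.34)/(4π×0.0382) = 0.04169 K/W
R_phenolic foam = (1/1.34 − 1/1.39)/(4π×0.0197) = 0.1084 K/W
R_outer film = 1/(h·4πr_o²) = 1/(17.4×4π×1.39²) = 0.002367 K/W
R_total = 0.1526 K/W
Q = ΔT/R_total = 110/0.1526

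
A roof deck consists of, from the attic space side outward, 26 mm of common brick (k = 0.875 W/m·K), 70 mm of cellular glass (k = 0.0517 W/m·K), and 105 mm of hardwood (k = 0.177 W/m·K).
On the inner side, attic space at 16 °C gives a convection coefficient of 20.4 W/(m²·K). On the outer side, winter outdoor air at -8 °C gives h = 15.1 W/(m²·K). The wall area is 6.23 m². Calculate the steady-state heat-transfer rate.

Model the wall as resistances in series:
R_inner film = 1/(h_i·A) = 1/(20.4×6.23) = 0.007868 K/W
R_common brick = L/(kA) = 0.026/(0.875×6.23) = 0.00477 K/W
R_cellular glass = L/(kA) = 0.07/(0.0517×6.23) = 0.2173 K/W
R_hardwood = L/(kA) = 0.105/(0.177×6.23) = 0.09522 K/W
R_outer film = 1/(h_o·A) = 1/(15.1×6.23) = 0.01063 K/W
R_total = 0.3358 K/W
Q = ΔT / R_total = 24 / 0.3358

Q ≈ 71.5 W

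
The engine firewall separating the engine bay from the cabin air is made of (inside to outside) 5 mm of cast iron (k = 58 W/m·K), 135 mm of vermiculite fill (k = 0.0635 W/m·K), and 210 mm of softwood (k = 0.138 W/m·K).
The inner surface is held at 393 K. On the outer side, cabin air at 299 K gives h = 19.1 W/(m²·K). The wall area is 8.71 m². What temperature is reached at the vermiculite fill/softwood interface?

T ≈ 339 K

Model the wall as resistances in series:
R_cast iron = L/(kA) = 0.005/(58×8.71) = 9.897×10^-6 K/W
R_vermiculite fill = L/(kA) = 0.135/(0.0635×8.71) = 0.2441 K/W
R_softwood = L/(kA) = 0.21/(0.138×8.71) = 0.1747 K/W
R_outer film = 1/(h_o·A) = 1/(19.1×8.71) = 0.006011 K/W
R_total = 0.4248 K/W;  Q = ΔT/R_total = 94/0.4248 = 221.3 W
T_interface = T_inner − Q·ΣR(inner→interface) = 393 − 221×0.2441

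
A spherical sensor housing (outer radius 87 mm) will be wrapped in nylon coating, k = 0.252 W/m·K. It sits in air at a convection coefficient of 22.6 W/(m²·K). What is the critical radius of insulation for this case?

r_cr ≈ 22.3 mm

For a sphere r_cr = 2k/h = 2×0.252/22.6
r_cr = 22.3 mm; since the bare radius (87 mm) is above r_cr, any added insulation will reduce heat loss.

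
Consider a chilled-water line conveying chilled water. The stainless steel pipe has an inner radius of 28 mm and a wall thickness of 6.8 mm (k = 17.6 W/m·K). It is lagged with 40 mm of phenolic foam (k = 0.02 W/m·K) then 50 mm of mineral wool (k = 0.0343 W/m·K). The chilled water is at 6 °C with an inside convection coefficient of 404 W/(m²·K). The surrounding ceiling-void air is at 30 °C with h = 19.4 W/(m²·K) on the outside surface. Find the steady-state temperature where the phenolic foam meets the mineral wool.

For a radial system each layer contributes R = ln(r_out/r_in)/(2πkL); films add R = 1/(hA).
R_inner film = 1/(h_i·2πr₁L) = 1/(404×2π×0.028×1) = 0.01407 K/W
R_stainless steel pipe wall = ln(34.8/28)/(2π×17.6×1) = 0.001966 K/W
R_phenolic foam = ln(74.8/34.8)/(2π×0.02×1) = 6.089 K/W
R_mineral wool = ln(124.8/74.8)/(2π×0.0343×1) = 2.375 K/W
R_outer film = 1/(h_o·2πr_oL) = 1/(19.4×2π×0.1248×1) = 0.06574 K/W
R_total = 8.546 K/W
Q = ΔT/R_total = 24/8.546
Q = 2.81 W/m
T_interface = T_inner + Q·ΣR(inner→interface) = 6 + 2.81×6.105

T ≈ 23.1 °C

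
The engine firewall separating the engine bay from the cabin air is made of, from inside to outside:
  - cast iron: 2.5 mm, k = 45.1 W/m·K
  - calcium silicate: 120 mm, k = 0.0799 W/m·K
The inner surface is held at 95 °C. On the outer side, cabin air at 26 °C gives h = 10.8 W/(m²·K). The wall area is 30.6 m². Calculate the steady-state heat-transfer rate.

Using the resistance-network approach (series):
R_cast iron = L/(kA) = 0.0025/(45.1×30.6) = 1.812×10^-6 K/W
R_calcium silicate = L/(kA) = 0.12/(0.0799×30.6) = 0.04908 K/W
R_outer film = 1/(h_o·A) = 1/(10.8×30.6) = 0.003026 K/W
R_total = 0.05211 K/W
Q = ΔT / R_total = 69 / 0.05211

Q ≈ 1320 W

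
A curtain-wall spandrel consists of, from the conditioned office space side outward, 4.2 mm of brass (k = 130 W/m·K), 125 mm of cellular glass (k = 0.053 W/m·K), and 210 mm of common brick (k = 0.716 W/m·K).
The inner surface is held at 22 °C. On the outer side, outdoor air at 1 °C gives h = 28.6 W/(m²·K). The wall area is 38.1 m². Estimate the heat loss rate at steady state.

Thermal resistances in series:
R_brass = L/(kA) = 0.0042/(130×38.1) = 8.48×10^-7 K/W
R_cellular glass = L/(kA) = 0.125/(0.053×38.1) = 0.0619 K/W
R_common brick = L/(kA) = 0.21/(0.716×38.1) = 0.007698 K/W
R_outer film = 1/(h_o·A) = 1/(28.6×38.1) = 9.177×10^-4 K/W
R_total = 0.07052 K/W
Q = ΔT / R_total = 21 / 0.07052

Q ≈ 298 W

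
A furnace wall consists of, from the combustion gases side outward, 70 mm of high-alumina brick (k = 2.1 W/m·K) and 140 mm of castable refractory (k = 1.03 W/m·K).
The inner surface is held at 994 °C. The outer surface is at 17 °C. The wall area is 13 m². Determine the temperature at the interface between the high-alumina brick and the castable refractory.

Series thermal resistances:
R_high-alumina brick = L/(kA) = 0.07/(2.1×13) = 0.002564 K/W
R_castable refractory = L/(kA) = 0.14/(1.03×13) = 0.01046 K/W
R_total = 0.01302 K/W;  Q = ΔT/R_total = 977/0.01302 = 75040 W
T_interface = T_inner − Q·ΣR(inner→interface) = 994 − 75000×0.002564

T ≈ 802 °C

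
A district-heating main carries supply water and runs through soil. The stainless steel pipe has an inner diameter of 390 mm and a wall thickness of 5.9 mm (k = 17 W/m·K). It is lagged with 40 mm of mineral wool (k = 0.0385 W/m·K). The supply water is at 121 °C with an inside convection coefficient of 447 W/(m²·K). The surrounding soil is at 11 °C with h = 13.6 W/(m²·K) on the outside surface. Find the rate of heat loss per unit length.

Treating each annulus and film as a series resistance:
R_inner film = 1/(h_i·2πr₁L) = 1/(447×2π×0.195×1) = 0.001826 K/W
R_stainless steel pipe wall = ln(200.9/195)/(2π×17×1) = 2.791×10^-4 K/W
R_mineral wool = ln(240.9/200.9)/(2π×0.0385×1) = 0.7506 K/W
R_outer film = 1/(h_o·2πr_oL) = 1/(13.6×2π×0.2409×1) = 0.04858 K/W
R_total = 0.8013 K/W
Q = ΔT/R_total = 110/0.8013

q′ ≈ 137 W/m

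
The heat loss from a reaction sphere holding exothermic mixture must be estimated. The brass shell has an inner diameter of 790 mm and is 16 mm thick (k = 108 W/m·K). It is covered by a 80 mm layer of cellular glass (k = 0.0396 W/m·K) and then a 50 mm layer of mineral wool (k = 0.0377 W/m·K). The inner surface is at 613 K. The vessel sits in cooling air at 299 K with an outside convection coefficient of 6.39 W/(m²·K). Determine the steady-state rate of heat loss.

Each spherical layer contributes R = (1/r_i − 1/r_o)/(4πk):
R_brass shell = (1/0.395 − 1/0.411)/(4π×108) = 7.262×10^-5 K/W
R_cellular glass = (1/0.411 − 1/0.491)/(4π×0.0396) = 0.7966 K/W
R_mineral wool = (1/0.491 − 1/0.541)/(4π×0.0377) = 0.3973 K/W
R_outer film = 1/(h·4πr_o²) = 1/(6.39×4π×0.541²) = 0.04255 K/W
R_total = 1.237 K/W
Q = ΔT/R_total = 314/1.237

Q ≈ 254 W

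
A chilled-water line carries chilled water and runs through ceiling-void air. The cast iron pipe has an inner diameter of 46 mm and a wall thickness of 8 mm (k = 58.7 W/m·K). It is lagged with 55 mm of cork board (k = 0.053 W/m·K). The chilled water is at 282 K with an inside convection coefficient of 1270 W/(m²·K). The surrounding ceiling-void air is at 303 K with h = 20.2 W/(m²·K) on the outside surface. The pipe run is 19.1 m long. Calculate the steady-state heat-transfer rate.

Radial resistances (cylindrical: R_cond = ln(r_o/r_i)/(2πkL), R_conv = 1/(h·2πrL)):
R_inner film = 1/(h_i·2πr₁L) = 1/(1270×2π×0.023×19.1) = 2.853×10^-4 K/W
R_cast iron pipe wall = ln(31/23)/(2π×58.7×19.1) = 4.237×10^-5 K/W
R_cork board = ln(86/31)/(2π×0.053×19.1) = 0.1604 K/W
R_outer film = 1/(h_o·2πr_oL) = 1/(20.2×2π×0.086×19.1) = 0.004797 K/W
R_total = 0.1655 K/W
Q = ΔT/R_total = 21/0.1655

Q ≈ 127 W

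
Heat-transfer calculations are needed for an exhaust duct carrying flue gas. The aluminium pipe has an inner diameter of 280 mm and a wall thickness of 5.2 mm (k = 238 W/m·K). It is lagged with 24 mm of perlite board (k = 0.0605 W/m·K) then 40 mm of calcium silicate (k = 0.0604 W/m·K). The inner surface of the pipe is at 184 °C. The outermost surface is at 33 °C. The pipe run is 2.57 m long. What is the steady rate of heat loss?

Q ≈ 404 W

Radial resistances (cylindrical: R_cond = ln(r_o/r_i)/(2πkL), R_conv = 1/(h·2πrL)):
R_aluminium pipe wall = ln(145.2/140)/(2π×238×2.57) = 9.489×10^-6 K/W
R_perlite board = ln(169.2/145.2)/(2π×0.0605×2.57) = 0.1566 K/W
R_calcium silicate = ln(209.2/169.2)/(2π×0.0604×2.57) = 0.2176 K/W
R_total = 0.3742 K/W
Q = ΔT/R_total = 151/0.3742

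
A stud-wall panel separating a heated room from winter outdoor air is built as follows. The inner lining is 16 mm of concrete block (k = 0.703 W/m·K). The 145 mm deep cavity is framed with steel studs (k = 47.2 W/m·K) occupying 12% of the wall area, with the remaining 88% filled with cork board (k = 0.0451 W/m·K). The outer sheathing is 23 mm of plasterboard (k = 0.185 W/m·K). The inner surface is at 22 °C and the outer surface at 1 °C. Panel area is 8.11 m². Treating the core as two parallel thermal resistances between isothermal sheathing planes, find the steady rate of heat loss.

Sheathing layers in series; stud and cavity paths in parallel between them.
R_inner = 0.016/(0.703×8.11) = 0.002806 K/W
R_stud  = 0.145/(47.2×0.12×8.11) = 0.003157 K/W
R_cav   = 0.145/(0.0451×0.88×8.11) = 0.4505 K/W
1/R_core = 1/R_stud + 1/R_cav → R_core = 0.003135 K/W
R_outer = 0.023/(0.185×8.11) = 0.01533 K/W
R_total = 0.02127 K/W
Q = ΔT/R_total = 21/0.02127

Q ≈ 987 W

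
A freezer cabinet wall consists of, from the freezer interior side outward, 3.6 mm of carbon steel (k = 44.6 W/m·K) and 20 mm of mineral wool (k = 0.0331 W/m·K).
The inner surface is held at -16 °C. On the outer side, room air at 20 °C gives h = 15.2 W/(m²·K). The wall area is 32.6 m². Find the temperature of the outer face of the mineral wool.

T ≈ 16.5 °C

Treating each layer as a thermal resistance in series:
R_carbon steel = L/(kA) = 0.0036/(44.6×32.6) = 2.476×10^-6 K/W
R_mineral wool = L/(kA) = 0.02/(0.0331×32.6) = 0.01853 K/W
R_outer film = 1/(h_o·A) = 1/(15.2×32.6) = 0.002018 K/W
R_total = 0.02056 K/W;  Q = ΔT/R_total = 36/0.02056 = 1751 W
T_interface = T_inner + Q·ΣR(inner→interface) = -16 + 1750×0.01854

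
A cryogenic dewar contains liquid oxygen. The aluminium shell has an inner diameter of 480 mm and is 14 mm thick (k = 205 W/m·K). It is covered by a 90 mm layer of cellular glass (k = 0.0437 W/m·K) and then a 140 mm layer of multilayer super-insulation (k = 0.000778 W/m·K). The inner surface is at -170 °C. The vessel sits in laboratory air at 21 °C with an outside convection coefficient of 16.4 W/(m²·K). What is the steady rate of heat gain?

Q ≈ 2.17 W

Radial (spherical) resistances in series:
R_aluminium shell = (1/0.24 − 1/0.254)/(4π×205) = 8.915×10^-5 K/W
R_cellular glass = (1/0.254 − 1/0.344)/(4π×0.0437) = 1.876 K/W
R_multilayer super-insulation = (1/0.344 − 1/0.484)/(4π×0.000778) = 86.01 K/W
R_outer film = 1/(h·4πr_o²) = 1/(16.4×4π×0.484²) = 0.02071 K/W
R_total = 87.9 K/W
Q = ΔT/R_total = 191/87.9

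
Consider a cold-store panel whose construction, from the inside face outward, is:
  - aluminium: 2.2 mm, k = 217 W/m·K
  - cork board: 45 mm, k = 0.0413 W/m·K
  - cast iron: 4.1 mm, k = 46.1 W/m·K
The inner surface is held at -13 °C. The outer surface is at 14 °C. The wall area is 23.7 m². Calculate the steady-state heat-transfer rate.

Using the resistance-network approach (series):
R_aluminium = L/(kA) = 0.0022/(217×23.7) = 4.278×10^-7 K/W
R_cork board = L/(kA) = 0.045/(0.0413×23.7) = 0.04597 K/W
R_cast iron = L/(kA) = 0.0041/(46.1×23.7) = 3.753×10^-6 K/W
R_total = 0.04598 K/W
Q = ΔT / R_total = 27 / 0.04598

Q ≈ 587 W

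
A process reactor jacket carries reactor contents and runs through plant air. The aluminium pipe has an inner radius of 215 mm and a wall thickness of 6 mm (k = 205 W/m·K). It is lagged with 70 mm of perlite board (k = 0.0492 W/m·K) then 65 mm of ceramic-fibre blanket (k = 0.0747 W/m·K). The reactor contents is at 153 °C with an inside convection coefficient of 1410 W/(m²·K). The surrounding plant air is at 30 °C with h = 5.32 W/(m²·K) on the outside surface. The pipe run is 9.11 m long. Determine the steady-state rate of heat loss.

Q ≈ 798 W

Per-layer cylindrical resistances, series-summed:
R_inner film = 1/(h_i·2πr₁L) = 1/(1410×2π×0.215×9.11) = 5.763×10^-5 K/W
R_aluminium pipe wall = ln(221/215)/(2π×205×9.11) = 2.346×10^-6 K/W
R_perlite board = ln(291/221)/(2π×0.0492×9.11) = 0.09771 K/W
R_ceramic-fibre blanket = ln(356/291)/(2π×0.0747×9.11) = 0.04715 K/W
R_outer film = 1/(h_o·2πr_oL) = 1/(5.32×2π×0.356×9.11) = 0.009224 K/W
R_total = 0.1541 K/W
Q = ΔT/R_total = 123/0.1541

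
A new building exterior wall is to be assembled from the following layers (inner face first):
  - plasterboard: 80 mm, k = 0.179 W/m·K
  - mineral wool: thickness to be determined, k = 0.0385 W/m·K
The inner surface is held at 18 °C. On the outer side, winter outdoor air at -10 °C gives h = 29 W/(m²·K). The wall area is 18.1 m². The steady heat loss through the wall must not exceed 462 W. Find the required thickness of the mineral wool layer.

Model the wall as resistances in series:
R_plasterboard = L/(kA) = 0.08/(0.179×18.1) = 0.02469 K/W
R_outer film = 1/(h_o·A) = 1/(29×18.1) = 0.001905 K/W
Sum of the known resistances R_other = 0.0266 K/W
Required total resistance R_tot = ΔT/Q_allow = 28/462 = 0.06061 K/W
R_mineral wool = R_tot − R_other = 0.03401 K/W
L = R·k·A = 0.03401×0.0385×18.1

L ≈ 23.7 mm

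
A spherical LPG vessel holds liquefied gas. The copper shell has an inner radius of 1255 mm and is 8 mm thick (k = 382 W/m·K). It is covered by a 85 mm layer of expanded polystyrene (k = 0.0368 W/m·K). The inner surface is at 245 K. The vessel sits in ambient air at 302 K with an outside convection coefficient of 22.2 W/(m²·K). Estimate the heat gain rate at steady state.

Radial (spherical) resistances in series:
R_copper shell = (1/1.255 − 1/1.263)/(4π×382) = 1.051×10^-6 K/W
R_expanded polystyrene = (1/1.263 − 1/1.348)/(4π×0.0368) = 0.108 K/W
R_outer film = 1/(h·4πr_o²) = 1/(22.2×4π×1.348²) = 0.001973 K/W
R_total = 0.1099 K/W
Q = ΔT/R_total = 57/0.1099

Q ≈ 518 W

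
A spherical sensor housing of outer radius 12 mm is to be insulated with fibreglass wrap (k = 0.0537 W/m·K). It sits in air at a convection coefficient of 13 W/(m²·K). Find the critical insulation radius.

r_cr ≈ 8.26 mm

For a sphere r_cr = 2k/h = 2×0.0537/13
r_cr = 8.26 mm; since the bare radius (12 mm) is above r_cr, any added insulation will reduce heat loss.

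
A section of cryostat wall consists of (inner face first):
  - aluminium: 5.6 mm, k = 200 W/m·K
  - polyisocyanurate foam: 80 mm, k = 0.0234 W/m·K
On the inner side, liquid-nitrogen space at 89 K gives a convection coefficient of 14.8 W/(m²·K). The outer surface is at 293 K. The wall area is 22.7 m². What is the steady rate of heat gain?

Using the resistance-network approach (series):
R_inner film = 1/(h_i·A) = 1/(14.8×22.7) = 0.002977 K/W
R_aluminium = L/(kA) = 0.0056/(200×22.7) = 1.233×10^-6 K/W
R_polyisocyanurate foam = L/(kA) = 0.08/(0.0234×22.7) = 0.1506 K/W
R_total = 0.1536 K/W
Q = ΔT / R_total = 204 / 0.1536

Q ≈ 1330 W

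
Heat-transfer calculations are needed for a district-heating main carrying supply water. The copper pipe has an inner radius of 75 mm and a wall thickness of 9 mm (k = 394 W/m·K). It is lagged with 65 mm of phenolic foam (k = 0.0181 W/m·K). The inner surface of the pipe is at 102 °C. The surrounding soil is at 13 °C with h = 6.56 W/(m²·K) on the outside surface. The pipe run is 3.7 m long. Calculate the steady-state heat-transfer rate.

Treating each annulus and film as a series resistance:
R_copper pipe wall = ln(84/75)/(2π×394×3.7) = 1.237×10^-5 K/W
R_phenolic foam = ln(149/84)/(2π×0.0181×3.7) = 1.362 K/W
R_outer film = 1/(h_o·2πr_oL) = 1/(6.56×2π×0.149×3.7) = 0.04401 K/W
R_total = 1.406 K/W
Q = ΔT/R_total = 89/1.406

Q ≈ 63.3 W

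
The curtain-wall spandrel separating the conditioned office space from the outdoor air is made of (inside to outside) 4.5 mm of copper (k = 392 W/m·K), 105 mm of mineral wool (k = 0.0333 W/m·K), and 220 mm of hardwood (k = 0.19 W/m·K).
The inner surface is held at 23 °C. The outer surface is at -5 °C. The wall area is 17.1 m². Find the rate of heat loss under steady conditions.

Thermal resistances in series:
R_copper = L/(kA) = 0.0045/(392×17.1) = 6.713×10^-7 K/W
R_mineral wool = L/(kA) = 0.105/(0.0333×17.1) = 0.1844 K/W
R_hardwood = L/(kA) = 0.22/(0.19×17.1) = 0.06771 K/W
R_total = 0.2521 K/W
Q = ΔT / R_total = 28 / 0.2521

Q ≈ 111 W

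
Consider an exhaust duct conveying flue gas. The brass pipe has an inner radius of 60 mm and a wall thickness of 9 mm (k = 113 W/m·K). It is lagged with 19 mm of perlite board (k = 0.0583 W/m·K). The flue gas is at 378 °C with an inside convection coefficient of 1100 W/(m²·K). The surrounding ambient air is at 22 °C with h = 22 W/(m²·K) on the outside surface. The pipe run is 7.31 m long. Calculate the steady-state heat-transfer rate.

Q ≈ 3480 W

For a radial system each layer contributes R = ln(r_out/r_in)/(2πkL); films add R = 1/(hA).
R_inner film = 1/(h_i·2πr₁L) = 1/(1100×2π×0.06×7.31) = 3.299×10^-4 K/W
R_brass pipe wall = ln(69/60)/(2π×113×7.31) = 2.693×10^-5 K/W
R_perlite board = ln(88/69)/(2π×0.0583×7.31) = 0.09083 K/W
R_outer film = 1/(h_o·2πr_oL) = 1/(22×2π×0.088×7.31) = 0.01125 K/W
R_total = 0.1024 K/W
Q = ΔT/R_total = 356/0.1024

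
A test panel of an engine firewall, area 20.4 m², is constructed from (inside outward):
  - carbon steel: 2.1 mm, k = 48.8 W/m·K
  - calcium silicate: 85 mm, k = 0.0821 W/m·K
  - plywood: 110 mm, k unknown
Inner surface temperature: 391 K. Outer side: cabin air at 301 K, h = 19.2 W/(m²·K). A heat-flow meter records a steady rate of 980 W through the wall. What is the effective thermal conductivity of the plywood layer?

Using the resistance-network approach (series):
R_carbon steel = L/(kA) = 0.0021/(48.8×20.4) = 2.109×10^-6 K/W
R_calcium silicate = L/(kA) = 0.085/(0.0821×20.4) = 0.05075 K/W
R_outer film = 1/(h_o·A) = 1/(19.2×20.4) = 0.002553 K/W
Sum of known resistances R_other = 0.05331 K/W
Total R = ΔT/Q = 90/980 = 0.09184 K/W
R_plywood = R_total − R_other = 0.03853 K/W
k = L/(R·A) = 0.11/(0.03853×20.4)

k ≈ 0.14 W/(m·K)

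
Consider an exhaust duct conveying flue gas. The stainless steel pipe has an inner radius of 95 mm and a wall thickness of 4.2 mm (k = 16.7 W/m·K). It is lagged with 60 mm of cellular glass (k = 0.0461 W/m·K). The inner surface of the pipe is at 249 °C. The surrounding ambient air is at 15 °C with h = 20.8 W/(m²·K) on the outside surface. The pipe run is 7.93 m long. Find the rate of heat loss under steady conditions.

Treating each annulus and film as a series resistance:
R_stainless steel pipe wall = ln(99.2/95)/(2π×16.7×7.93) = 5.199×10^-5 K/W
R_cellular glass = ln(159.2/99.2)/(2π×0.0461×7.93) = 0.2059 K/W
R_outer film = 1/(h_o·2πr_oL) = 1/(20.8×2π×0.1592×7.93) = 0.006061 K/W
R_total = 0.212 K/W
Q = ΔT/R_total = 234/0.212

Q ≈ 1100 W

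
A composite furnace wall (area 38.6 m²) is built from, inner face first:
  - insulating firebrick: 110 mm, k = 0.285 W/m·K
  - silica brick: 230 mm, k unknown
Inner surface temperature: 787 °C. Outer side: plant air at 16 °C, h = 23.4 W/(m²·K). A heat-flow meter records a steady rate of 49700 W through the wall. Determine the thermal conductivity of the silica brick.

k ≈ 1.35 W/(m·K)

Model the wall as resistances in series:
R_insulating firebrick = L/(kA) = 0.11/(0.285×38.6) = 0.009999 K/W
R_outer film = 1/(h_o·A) = 1/(23.4×38.6) = 0.001107 K/W
Sum of known resistances R_other = 0.01111 K/W
Total R = ΔT/Q = 771/49700 = 0.01551 K/W
R_silica brick = R_total − R_other = 0.004407 K/W
k = L/(R·A) = 0.23/(0.004407×38.6)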